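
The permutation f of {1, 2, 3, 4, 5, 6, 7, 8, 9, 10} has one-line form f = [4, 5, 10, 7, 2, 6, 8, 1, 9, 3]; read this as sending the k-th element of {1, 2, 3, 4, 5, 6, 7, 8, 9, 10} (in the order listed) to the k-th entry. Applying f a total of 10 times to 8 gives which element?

Tracing 8 → 1 → … returns to 8 after 4 steps, so 8 lies in a 4-cycle (1 4 7 8).
On a 4-cycle, f^4 is the identity, so f^10 = f^2 there (10 ≡ 2 mod 4).
Stepping 2 places around the cycle: 8 → 1 → 4.

4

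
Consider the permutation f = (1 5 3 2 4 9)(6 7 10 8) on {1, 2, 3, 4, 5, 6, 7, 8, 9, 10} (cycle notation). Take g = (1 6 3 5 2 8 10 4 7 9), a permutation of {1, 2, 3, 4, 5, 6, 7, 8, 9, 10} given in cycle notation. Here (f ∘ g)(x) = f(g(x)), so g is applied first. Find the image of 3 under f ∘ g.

g(3) = 5, then f(5) = 3; composing gives (f ∘ g)(3) = 3.

3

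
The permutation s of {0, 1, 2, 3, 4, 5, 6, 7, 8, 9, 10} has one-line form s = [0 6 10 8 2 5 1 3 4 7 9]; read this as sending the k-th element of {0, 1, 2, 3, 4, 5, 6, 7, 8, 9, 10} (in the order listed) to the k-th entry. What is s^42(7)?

Tracing 7 → 3 → … returns to 7 after 7 steps, so 7 lies in a 7-cycle (2 10 9 7 3 8 4).
On a 7-cycle, s^7 is the identity, so s^42 = s^0 there (42 ≡ 0 mod 7).
So s^42(7) = 7.

7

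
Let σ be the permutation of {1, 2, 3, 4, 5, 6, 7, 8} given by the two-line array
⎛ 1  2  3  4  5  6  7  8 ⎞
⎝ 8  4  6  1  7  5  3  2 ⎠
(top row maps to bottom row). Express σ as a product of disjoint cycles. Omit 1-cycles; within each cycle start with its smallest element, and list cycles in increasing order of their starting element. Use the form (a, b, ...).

(1, 8, 2, 4)(3, 6, 5, 7)

From 1: 1 → 8 → 2 → 4 → 1, closing the cycle (1, 8, 2, 4).
Repeating from the next unused element and collecting all non-trivial cycles gives (1, 8, 2, 4)(3, 6, 5, 7).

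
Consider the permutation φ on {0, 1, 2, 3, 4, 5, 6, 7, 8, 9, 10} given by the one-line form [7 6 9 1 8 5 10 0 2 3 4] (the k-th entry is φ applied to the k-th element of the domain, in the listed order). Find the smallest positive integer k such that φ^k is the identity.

The disjoint-cycle form of φ has cycle lengths 8, 2, 1.
The order of φ is the least common multiple of its cycle lengths: lcm(8, 2) = 8.

8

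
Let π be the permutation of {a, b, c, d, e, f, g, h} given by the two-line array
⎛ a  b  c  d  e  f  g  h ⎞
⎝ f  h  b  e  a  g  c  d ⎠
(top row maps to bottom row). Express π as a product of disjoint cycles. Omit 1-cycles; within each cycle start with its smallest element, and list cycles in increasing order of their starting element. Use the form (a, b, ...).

Iterating π from a gives a → f → g → c → b → h → d → e → a; that is the 8-cycle (a, f, g, c, b, h, d, e).
Repeating from the next unused element and collecting all non-trivial cycles gives (a, f, g, c, b, h, d, e).

(a, f, g, c, b, h, d, e)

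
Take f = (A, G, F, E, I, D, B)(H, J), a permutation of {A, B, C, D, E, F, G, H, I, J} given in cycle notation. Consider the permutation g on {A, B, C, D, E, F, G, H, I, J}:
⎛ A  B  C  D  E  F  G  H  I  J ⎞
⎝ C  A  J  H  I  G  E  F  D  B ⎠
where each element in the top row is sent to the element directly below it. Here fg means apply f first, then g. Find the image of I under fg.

(fg)(I) = g(f(I)). f(I) = D, then g(D) = H. So (fg)(I) = H.

H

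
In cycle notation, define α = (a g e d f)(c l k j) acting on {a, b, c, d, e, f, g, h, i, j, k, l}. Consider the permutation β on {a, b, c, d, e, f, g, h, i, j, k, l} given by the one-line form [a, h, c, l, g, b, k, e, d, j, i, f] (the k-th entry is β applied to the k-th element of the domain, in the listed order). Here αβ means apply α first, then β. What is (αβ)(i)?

α(i) = i, then β(i) = d; composing gives (αβ)(i) = d.

d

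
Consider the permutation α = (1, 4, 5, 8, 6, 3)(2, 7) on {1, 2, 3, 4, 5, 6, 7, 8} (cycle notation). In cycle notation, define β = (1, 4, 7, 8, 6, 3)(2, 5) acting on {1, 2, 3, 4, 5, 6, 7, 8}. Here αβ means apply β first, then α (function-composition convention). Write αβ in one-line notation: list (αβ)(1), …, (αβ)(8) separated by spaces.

5 8 4 2 7 1 6 3

(αβ)(x) = α(β(x)). Computing each image: α(β(1)) = α(4) = 5, α(β(2)) = α(5) = 8, α(β(3)) = α(1) = 4, α(β(4)) = α(7) = 2, α(β(5)) = α(2) = 7, α(β(6)) = α(3) = 1, α(β(7)) = α(8) = 6, α(β(8)) = α(6) = 3.
Hence αβ = [5 8 4 2 7 1 6 3].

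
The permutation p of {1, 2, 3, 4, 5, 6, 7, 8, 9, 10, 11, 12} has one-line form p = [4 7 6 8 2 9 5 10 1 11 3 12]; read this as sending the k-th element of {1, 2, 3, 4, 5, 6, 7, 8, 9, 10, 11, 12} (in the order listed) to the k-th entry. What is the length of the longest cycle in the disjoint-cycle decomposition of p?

Decomposing into disjoint cycles gives (1 4 8 10 11 3 6 9)(2 7 5); the longest has length 8.

8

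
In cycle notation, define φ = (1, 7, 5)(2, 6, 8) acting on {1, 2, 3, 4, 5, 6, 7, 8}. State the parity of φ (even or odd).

even

The cycle lengths are 3, 3, 1, 1.
A cycle is odd iff its length is even; φ has 0 even-length cycles, so sgn(φ) = (−1)^0 and φ is even.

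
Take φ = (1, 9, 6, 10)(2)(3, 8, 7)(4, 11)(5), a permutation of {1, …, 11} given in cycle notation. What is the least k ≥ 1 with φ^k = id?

The cycle type of φ is (4, 3, 2, 1, 1).
Since disjoint cycles commute, ord(φ) = lcm(4, 3, 2) = 12.

12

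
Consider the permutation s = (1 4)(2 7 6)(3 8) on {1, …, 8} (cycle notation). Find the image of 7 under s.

7 appears in (2 7 6); the next entry (wrapping around) is 6.

6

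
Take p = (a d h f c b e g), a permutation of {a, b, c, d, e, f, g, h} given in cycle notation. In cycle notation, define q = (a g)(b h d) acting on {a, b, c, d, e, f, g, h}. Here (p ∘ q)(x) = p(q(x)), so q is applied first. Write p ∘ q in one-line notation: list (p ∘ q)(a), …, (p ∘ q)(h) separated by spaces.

a f b e g c d h

Chase each element through q then p: a → g → a; b → h → f; c → c → b; d → b → e; e → e → g; f → f → c; g → a → d; h → d → h.
So p ∘ q in one-line form is a f b e g c d h.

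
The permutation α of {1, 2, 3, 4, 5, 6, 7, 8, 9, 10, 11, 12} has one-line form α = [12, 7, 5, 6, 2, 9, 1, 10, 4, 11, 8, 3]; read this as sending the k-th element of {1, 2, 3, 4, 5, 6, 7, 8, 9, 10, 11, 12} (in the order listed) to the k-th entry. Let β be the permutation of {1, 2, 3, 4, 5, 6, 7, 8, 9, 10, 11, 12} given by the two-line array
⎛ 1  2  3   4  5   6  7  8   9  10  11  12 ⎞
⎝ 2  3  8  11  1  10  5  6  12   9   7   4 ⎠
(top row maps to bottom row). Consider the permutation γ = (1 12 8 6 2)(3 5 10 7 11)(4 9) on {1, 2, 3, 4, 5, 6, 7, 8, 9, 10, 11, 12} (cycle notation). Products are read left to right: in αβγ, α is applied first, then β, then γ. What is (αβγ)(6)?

(αβγ)(6) = γ(β(α(6))). α(6) = 9, then β(9) = 12, then γ(12) = 8, so the result is 8.

8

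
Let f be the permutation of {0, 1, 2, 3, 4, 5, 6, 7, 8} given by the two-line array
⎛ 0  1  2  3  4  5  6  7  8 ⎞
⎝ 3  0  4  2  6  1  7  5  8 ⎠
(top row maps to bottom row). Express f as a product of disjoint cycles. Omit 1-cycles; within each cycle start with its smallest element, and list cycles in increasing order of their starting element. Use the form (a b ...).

From 0: 0 → 3 → 2 → 4 → 6 → 7 → 5 → 1 → 0, closing the cycle (0 3 2 4 6 7 5 1).
Repeating from the next unused element and collecting all non-trivial cycles gives (0 3 2 4 6 7 5 1).

(0 3 2 4 6 7 5 1)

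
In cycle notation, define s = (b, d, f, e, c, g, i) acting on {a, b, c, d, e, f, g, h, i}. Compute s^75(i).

c

i lies in the 7-cycle (b, d, f, e, c, g, i).
On a 7-cycle, s^7 is the identity, so s^75 = s^5 there (75 ≡ 5 mod 7).
Stepping 5 places around the cycle: i → b → d → f → e → c.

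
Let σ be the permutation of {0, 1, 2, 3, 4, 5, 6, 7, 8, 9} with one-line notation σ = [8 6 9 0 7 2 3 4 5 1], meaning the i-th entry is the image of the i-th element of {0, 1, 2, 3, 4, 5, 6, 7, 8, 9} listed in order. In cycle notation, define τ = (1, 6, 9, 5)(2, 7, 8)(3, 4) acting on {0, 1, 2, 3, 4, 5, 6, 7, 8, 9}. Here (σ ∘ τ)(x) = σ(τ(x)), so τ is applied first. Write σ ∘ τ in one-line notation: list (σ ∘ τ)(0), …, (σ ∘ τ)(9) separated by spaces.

8 3 4 7 0 6 1 5 9 2

(σ ∘ τ)(x) = σ(τ(x)). Computing each image: σ(τ(0)) = σ(0) = 8, σ(τ(1)) = σ(6) = 3, σ(τ(2)) = σ(7) = 4, σ(τ(3)) = σ(4) = 7, σ(τ(4)) = σ(3) = 0, σ(τ(5)) = σ(1) = 6, σ(τ(6)) = σ(9) = 1, σ(τ(7)) = σ(8) = 5, σ(τ(8)) = σ(2) = 9, σ(τ(9)) = σ(5) = 2.
Hence σ ∘ τ = [8 3 4 7 0 6 1 5 9 2].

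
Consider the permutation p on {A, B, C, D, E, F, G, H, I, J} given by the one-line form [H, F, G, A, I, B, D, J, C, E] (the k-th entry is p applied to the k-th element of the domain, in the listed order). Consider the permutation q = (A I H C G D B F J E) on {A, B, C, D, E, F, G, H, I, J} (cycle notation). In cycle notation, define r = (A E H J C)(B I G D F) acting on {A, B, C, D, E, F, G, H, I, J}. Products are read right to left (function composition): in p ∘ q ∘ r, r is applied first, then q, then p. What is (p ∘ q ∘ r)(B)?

J

Apply the permutations in order: r(B) = I, then q(I) = H, then p(H) = J. So (p ∘ q ∘ r)(B) = J.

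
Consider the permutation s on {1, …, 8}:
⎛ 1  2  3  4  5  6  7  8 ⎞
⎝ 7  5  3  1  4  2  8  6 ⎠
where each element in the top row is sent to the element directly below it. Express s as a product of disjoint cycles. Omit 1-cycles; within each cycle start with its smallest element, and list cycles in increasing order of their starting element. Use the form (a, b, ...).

(1, 7, 8, 6, 2, 5, 4)

Iterating s from 1 gives 1 → 7 → 8 → 6 → 2 → 5 → 4 → 1; that is the 7-cycle (1, 7, 8, 6, 2, 5, 4).
Repeating from the next unused element and collecting all non-trivial cycles gives (1, 7, 8, 6, 2, 5, 4).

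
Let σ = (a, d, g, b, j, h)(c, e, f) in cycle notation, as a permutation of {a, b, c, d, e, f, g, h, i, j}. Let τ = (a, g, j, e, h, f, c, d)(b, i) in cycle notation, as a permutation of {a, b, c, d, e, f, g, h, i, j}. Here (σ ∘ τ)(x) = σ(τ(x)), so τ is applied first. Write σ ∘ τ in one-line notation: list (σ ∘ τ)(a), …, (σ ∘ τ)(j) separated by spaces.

b i g d a e h c j f

(σ ∘ τ)(x) = σ(τ(x)). Computing each image: σ(τ(a)) = σ(g) = b, σ(τ(b)) = σ(i) = i, σ(τ(c)) = σ(d) = g, σ(τ(d)) = σ(a) = d, σ(τ(e)) = σ(h) = a, σ(τ(f)) = σ(c) = e, σ(τ(g)) = σ(j) = h, σ(τ(h)) = σ(f) = c, σ(τ(i)) = σ(b) = j, σ(τ(j)) = σ(e) = f.
Hence σ ∘ τ = [b i g d a e h c j f].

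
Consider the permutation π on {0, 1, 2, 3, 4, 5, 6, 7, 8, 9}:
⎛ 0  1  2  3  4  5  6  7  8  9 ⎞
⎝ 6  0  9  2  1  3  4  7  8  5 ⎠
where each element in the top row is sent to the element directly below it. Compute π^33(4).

Tracing 4 → 1 → … returns to 4 after 4 steps, so 4 lies in a 4-cycle (0 6 4 1).
On a 4-cycle, π^4 is the identity, so π^33 = π^1 there (33 ≡ 1 mod 4).
Advancing 1 step from 4: 4 → 1.

1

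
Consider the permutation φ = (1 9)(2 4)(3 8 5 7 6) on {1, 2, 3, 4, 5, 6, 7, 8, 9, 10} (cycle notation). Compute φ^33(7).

8

7 lies in the 5-cycle (3 8 5 7 6).
Powers repeat with period 5 on this cycle, and 33 mod 5 = 3, so φ^33(7) = φ^3(7).
Stepping 3 places around the cycle: 7 → 6 → 3 → 8.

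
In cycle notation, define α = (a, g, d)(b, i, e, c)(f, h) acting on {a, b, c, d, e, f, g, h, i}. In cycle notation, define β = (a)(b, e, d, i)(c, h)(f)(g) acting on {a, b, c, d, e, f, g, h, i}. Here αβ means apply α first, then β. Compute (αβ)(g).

(αβ)(g) = β(α(g)). α(g) = d, then β(d) = i. So (αβ)(g) = i.

i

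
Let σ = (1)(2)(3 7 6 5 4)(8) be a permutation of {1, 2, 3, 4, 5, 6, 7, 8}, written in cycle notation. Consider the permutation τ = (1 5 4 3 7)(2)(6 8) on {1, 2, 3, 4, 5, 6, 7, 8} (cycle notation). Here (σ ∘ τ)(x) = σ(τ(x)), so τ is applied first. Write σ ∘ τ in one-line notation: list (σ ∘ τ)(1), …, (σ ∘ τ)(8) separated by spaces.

(σ ∘ τ)(x) = σ(τ(x)). Computing each image: σ(τ(1)) = σ(5) = 4, σ(τ(2)) = σ(2) = 2, σ(τ(3)) = σ(7) = 6, σ(τ(4)) = σ(3) = 7, σ(τ(5)) = σ(4) = 3, σ(τ(6)) = σ(8) = 8, σ(τ(7)) = σ(1) = 1, σ(τ(8)) = σ(6) = 5.
Hence σ ∘ τ = [4 2 6 7 3 8 1 5].

4 2 6 7 3 8 1 5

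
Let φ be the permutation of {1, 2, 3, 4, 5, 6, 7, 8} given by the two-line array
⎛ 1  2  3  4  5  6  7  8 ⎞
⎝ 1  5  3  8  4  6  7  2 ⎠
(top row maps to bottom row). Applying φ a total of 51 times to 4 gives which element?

5

Tracing 4 → 8 → … returns to 4 after 4 steps, so 4 lies in a 4-cycle (2 5 4 8).
Since the cycle has length 4, φ^51 acts on it the same as φ^3 (51 mod 4 = 3).
Stepping 3 places around the cycle: 4 → 8 → 2 → 5.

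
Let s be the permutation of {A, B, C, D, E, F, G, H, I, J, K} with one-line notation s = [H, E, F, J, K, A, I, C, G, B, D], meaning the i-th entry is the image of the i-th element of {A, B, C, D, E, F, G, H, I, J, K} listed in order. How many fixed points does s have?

No element satisfies s(x) = x, so there are 0 fixed points.

0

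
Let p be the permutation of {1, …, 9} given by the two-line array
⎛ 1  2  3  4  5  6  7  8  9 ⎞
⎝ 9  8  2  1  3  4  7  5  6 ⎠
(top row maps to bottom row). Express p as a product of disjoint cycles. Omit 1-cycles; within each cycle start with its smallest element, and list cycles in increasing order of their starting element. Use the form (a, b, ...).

Iterating p from 1 gives 1 → 9 → 6 → 4 → 1; that is the 4-cycle (1, 9, 6, 4).
Repeating from the next unused element and collecting all non-trivial cycles gives (1, 9, 6, 4)(2, 8, 5, 3).

(1, 9, 6, 4)(2, 8, 5, 3)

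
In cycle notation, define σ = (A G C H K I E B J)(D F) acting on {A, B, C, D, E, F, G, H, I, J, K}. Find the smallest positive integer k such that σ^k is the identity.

The disjoint cycles have lengths 9, 2.
Since disjoint cycles commute, ord(σ) = lcm(9, 2) = 18.

18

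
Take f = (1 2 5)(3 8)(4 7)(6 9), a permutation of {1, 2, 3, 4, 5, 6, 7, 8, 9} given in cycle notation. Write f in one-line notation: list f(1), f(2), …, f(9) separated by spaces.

Reading each image from the cycles: 1↦2, 2↦5, 3↦8, 4↦7, 5↦1, 6↦9, 7↦4, 8↦3, 9↦6.
So the one-line form is 2 5 8 7 1 9 4 3 6.

2 5 8 7 1 9 4 3 6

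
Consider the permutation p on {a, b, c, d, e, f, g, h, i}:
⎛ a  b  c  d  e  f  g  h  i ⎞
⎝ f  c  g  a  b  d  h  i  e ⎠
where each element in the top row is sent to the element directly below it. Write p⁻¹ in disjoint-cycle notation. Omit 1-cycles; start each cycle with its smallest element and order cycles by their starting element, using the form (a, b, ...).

(a, d, f)(b, e, i, h, g, c)

The cycle decomposition of p is (a, f, d)(b, c, g, h, i, e).
Reversing each cycle (and rotating so the smallest element leads) gives p⁻¹ = (a, d, f)(b, e, i, h, g, c).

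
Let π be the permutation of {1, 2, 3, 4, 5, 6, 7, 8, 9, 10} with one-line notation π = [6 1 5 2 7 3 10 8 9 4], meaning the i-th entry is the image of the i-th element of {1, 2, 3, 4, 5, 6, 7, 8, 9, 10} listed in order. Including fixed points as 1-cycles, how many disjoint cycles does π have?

The cycle decomposition is (1, 6, 3, 5, 7, 10, 4, 2)(8)(9), which has 3 cycles (counting 1-cycles).

3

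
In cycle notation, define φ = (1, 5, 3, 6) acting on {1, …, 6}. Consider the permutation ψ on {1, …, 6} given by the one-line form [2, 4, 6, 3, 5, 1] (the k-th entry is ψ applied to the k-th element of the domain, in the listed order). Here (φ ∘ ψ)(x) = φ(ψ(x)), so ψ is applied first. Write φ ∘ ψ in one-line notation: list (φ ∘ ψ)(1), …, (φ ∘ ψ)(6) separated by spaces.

2 4 1 6 3 5

Chase each element through ψ then φ: 1 → 2 → 2; 2 → 4 → 4; 3 → 6 → 1; 4 → 3 → 6; 5 → 5 → 3; 6 → 1 → 5.
So φ ∘ ψ in one-line form is 2 4 1 6 3 5.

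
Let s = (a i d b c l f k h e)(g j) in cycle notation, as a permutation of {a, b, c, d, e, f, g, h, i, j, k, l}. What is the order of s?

The disjoint cycles have lengths 10, 2.
Since disjoint cycles commute, ord(s) = lcm(10, 2) = 10.

10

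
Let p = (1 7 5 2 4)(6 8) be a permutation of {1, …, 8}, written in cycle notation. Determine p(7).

5

In the cycle (1 7 5 2 4), 7 is followed by 5, so p(7) = 5.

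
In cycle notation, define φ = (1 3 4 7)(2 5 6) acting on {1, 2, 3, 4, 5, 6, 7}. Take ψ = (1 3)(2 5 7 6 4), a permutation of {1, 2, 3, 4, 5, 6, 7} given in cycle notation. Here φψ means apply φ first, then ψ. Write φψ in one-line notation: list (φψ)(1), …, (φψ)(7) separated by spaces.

1 7 2 6 4 5 3

Chase each element through φ then ψ: 1 → 3 → 1; 2 → 5 → 7; 3 → 4 → 2; 4 → 7 → 6; 5 → 6 → 4; 6 → 2 → 5; 7 → 1 → 3.
Collecting the images, φψ = [1 7 2 6 4 5 3].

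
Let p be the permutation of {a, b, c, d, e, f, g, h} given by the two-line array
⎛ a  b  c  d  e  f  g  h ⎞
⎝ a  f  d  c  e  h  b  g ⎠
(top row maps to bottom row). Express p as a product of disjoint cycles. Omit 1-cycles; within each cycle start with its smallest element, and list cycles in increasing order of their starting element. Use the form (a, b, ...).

(b, f, h, g)(c, d)

From b: b → f → h → g → b, closing the cycle (b, f, h, g).
Repeating from the next unused element and collecting all non-trivial cycles gives (b, f, h, g)(c, d).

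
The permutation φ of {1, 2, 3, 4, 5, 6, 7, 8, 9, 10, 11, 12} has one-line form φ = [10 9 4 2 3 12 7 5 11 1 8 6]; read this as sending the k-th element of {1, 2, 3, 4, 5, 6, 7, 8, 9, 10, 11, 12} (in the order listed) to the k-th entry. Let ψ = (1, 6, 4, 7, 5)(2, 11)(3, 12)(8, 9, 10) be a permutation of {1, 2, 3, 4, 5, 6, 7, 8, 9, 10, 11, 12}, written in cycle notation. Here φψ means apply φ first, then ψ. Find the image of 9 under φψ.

First apply φ: φ(9) = 11, then ψ(11) = 2. Thus (φψ)(9) = 2.

2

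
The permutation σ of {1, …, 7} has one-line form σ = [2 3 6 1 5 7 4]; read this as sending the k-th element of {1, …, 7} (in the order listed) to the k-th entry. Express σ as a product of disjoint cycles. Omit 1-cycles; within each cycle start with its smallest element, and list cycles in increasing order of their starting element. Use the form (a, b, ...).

From 1: 1 → 2 → 3 → 6 → 7 → 4 → 1, closing the cycle (1, 2, 3, 6, 7, 4).
Continuing from each remaining unvisited element yields (1, 2, 3, 6, 7, 4).

(1, 2, 3, 6, 7, 4)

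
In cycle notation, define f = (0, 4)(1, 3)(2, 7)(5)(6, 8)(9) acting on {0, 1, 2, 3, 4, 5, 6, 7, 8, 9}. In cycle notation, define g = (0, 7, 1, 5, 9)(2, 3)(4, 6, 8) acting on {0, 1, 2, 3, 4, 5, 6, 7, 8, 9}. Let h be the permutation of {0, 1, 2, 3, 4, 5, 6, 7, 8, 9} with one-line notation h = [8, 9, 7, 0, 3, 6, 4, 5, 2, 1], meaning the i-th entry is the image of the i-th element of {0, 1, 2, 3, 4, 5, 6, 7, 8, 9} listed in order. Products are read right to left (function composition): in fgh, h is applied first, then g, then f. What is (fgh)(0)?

(fgh)(0) = f(g(h(0))). h(0) = 8, then g(8) = 4, then f(4) = 0, so the result is 0.

0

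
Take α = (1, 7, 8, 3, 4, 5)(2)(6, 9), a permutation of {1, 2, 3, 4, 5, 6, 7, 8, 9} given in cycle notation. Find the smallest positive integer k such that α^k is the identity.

6

The cycle type of α is (6, 2, 1).
Since disjoint cycles commute, ord(α) = lcm(6, 2) = 6.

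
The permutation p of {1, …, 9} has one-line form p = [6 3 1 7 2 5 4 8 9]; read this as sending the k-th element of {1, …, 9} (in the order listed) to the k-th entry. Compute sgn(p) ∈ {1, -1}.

In disjoint-cycle form the cycle lengths are 5, 2, 1, 1.
A cycle is odd iff its length is even; p has 1 even-length cycle, so sgn(p) = (−1)^1 and p is odd.

-1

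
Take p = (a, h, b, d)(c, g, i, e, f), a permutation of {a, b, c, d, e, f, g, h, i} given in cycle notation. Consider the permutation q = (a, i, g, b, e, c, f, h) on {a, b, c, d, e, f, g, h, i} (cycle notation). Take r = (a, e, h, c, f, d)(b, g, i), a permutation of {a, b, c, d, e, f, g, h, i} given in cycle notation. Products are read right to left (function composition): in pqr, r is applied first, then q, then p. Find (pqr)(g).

i

Chase g: r(g) = i; q(i) = g; p(g) = i. Hence (pqr)(g) = i.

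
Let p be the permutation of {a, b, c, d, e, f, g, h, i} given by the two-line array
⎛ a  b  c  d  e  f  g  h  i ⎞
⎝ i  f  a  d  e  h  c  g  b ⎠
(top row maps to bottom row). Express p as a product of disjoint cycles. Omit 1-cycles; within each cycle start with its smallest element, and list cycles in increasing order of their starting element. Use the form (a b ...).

(a i b f h g c)

From a: a → i → b → f → h → g → c → a, closing the cycle (a i b f h g c).
Continuing from each remaining unvisited element yields (a i b f h g c).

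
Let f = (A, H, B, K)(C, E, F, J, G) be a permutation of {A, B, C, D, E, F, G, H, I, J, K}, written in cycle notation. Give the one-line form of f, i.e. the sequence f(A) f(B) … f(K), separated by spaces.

H K E D F J C B I G A

Each element maps to the next entry in its cycle (wrapping to the front): A↦H, B↦K, C↦E, D↦D, E↦F, F↦J, G↦C, H↦B, I↦I, J↦G, K↦A.
So the one-line form is H K E D F J C B I G A.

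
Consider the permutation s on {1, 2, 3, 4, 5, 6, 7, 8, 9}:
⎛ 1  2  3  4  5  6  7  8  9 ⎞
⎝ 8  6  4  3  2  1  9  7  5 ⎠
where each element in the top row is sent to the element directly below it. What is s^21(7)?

Tracing 7 → 9 → … returns to 7 after 7 steps, so 7 lies in a 7-cycle (1 8 7 9 5 2 6).
Since the cycle has length 7, s^21 acts on it the same as s^0 (21 mod 7 = 0).
So s^21(7) = 7.

7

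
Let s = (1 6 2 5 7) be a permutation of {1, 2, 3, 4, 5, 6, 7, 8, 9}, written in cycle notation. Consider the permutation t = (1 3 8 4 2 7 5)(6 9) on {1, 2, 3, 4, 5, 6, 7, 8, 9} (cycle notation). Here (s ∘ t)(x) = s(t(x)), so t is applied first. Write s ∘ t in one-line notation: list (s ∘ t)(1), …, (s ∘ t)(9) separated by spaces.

3 1 8 5 6 9 7 4 2

For each element, apply t then s: 1 → 3 → 3; 2 → 7 → 1; 3 → 8 → 8; 4 → 2 → 5; 5 → 1 → 6; 6 → 9 → 9; 7 → 5 → 7; 8 → 4 → 4; 9 → 6 → 2.
Collecting the images, s ∘ t = [3 1 8 5 6 9 7 4 2].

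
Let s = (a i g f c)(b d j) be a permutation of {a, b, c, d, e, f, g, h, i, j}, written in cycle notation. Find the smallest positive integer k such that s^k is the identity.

15

The cycle type of s is (5, 3, 1, 1).
The order of s is the least common multiple of its cycle lengths: lcm(5, 3) = 15.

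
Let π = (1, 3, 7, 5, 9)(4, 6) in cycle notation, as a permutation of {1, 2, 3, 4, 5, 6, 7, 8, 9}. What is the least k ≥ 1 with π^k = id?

The disjoint cycles have lengths 5, 2, 1, 1.
The order is lcm(5, 2) = 10.

10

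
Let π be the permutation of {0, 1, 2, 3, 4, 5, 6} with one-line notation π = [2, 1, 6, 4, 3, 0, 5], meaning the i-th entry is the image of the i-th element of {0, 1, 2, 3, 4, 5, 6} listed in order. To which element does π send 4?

3

4 is element number 5 of the domain, and entry number 5 of the one-line form is 3, so π(4) = 3.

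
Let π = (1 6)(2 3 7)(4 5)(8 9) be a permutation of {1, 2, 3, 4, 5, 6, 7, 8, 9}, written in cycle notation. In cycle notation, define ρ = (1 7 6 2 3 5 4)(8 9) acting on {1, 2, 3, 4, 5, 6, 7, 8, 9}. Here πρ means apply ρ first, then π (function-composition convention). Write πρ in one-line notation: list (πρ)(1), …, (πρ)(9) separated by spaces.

2 7 4 6 5 3 1 8 9

For each element, apply ρ then π: 1 → 7 → 2; 2 → 3 → 7; 3 → 5 → 4; 4 → 1 → 6; 5 → 4 → 5; 6 → 2 → 3; 7 → 6 → 1; 8 → 9 → 8; 9 → 8 → 9.
So πρ in one-line form is 2 7 4 6 5 3 1 8 9.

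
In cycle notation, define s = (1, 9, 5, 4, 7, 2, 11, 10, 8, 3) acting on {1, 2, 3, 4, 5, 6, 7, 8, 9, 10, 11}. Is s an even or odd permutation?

The cycle lengths are 10, 1.
A cycle of length ℓ contributes ℓ−1 transpositions, so s is a product of 9 transpositions — odd.

odd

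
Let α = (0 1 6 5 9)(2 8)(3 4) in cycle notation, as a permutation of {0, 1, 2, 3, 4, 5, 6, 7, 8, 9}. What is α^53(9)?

9 lies in the 5-cycle (0 1 6 5 9).
Since the cycle has length 5, α^53 acts on it the same as α^3 (53 mod 5 = 3).
Advancing 3 steps from 9: 9 → 0 → 1 → 6.

6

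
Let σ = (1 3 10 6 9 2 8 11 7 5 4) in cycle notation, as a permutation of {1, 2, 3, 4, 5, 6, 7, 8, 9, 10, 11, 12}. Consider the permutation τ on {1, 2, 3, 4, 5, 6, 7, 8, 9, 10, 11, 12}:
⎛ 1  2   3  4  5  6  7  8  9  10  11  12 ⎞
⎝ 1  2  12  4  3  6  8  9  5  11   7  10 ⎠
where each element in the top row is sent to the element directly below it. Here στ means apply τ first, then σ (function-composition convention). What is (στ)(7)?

τ(7) = 8, then σ(8) = 11; composing gives (στ)(7) = 11.

11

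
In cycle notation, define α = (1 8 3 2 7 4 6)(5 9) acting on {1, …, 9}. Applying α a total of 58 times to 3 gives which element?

7

3 lies in the 7-cycle (1 8 3 2 7 4 6).
On a 7-cycle, α^7 is the identity, so α^58 = α^2 there (58 ≡ 2 mod 7).
Stepping 2 places around the cycle: 3 → 2 → 7.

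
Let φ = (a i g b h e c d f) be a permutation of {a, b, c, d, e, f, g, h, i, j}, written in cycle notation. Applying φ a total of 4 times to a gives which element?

h

a lies in the 9-cycle (a i g b h e c d f).
Advancing 4 steps from a: a → i → g → b → h.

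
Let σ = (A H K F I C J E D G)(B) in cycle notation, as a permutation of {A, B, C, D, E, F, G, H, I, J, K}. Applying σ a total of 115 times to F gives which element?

F lies in the 10-cycle (A H K F I C J E D G).
Since the cycle has length 10, σ^115 acts on it the same as σ^5 (115 mod 10 = 5).
Advancing 5 steps from F: F → I → C → J → E → D.

D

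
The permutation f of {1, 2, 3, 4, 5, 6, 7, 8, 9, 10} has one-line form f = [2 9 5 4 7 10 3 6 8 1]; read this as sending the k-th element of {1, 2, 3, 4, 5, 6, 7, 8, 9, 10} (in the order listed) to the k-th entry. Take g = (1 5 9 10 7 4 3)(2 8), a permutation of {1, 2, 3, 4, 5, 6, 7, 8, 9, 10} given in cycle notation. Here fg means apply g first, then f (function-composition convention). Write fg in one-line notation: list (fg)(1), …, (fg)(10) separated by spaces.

7 6 2 5 8 10 4 9 1 3

(fg)(x) = f(g(x)). Computing each image: f(g(1)) = f(5) = 7, f(g(2)) = f(8) = 6, f(g(3)) = f(1) = 2, f(g(4)) = f(3) = 5, f(g(5)) = f(9) = 8, f(g(6)) = f(6) = 10, f(g(7)) = f(4) = 4, f(g(8)) = f(2) = 9, f(g(9)) = f(10) = 1, f(g(10)) = f(7) = 3.
Hence fg = [7 6 2 5 8 10 4 9 1 3].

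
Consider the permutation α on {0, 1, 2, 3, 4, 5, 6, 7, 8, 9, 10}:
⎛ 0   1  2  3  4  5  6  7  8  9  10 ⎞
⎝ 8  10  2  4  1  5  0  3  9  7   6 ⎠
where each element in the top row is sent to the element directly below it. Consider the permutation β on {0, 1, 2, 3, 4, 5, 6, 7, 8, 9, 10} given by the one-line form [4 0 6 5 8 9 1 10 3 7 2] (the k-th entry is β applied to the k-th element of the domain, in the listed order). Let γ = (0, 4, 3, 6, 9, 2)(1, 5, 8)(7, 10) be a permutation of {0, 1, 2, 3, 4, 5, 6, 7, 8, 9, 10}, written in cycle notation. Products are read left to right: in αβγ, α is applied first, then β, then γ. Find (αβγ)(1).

0

Apply the permutations in order: α(1) = 10, then β(10) = 2, then γ(2) = 0. So (αβγ)(1) = 0.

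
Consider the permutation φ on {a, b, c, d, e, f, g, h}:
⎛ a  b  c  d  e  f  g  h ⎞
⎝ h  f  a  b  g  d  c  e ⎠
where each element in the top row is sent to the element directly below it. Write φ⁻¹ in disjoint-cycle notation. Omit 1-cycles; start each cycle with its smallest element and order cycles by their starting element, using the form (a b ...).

(a c g e h)(b d f)

First write φ in disjoint cycles: (a h e g c)(b f d).
Reversing each cycle (and rotating so the smallest element leads) gives φ⁻¹ = (a c g e h)(b d f).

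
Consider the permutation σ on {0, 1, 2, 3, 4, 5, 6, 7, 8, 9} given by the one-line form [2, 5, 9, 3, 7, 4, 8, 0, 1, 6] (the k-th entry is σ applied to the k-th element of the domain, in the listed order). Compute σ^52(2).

Tracing 2 → 9 → … returns to 2 after 9 steps, so 2 lies in a 9-cycle (0, 2, 9, 6, 8, 1, 5, 4, 7).
Since the cycle has length 9, σ^52 acts on it the same as σ^7 (52 mod 9 = 7).
Stepping 7 places around the cycle: 2 → 9 → 6 → 8 → 1 → 5 → 4 → 7.

7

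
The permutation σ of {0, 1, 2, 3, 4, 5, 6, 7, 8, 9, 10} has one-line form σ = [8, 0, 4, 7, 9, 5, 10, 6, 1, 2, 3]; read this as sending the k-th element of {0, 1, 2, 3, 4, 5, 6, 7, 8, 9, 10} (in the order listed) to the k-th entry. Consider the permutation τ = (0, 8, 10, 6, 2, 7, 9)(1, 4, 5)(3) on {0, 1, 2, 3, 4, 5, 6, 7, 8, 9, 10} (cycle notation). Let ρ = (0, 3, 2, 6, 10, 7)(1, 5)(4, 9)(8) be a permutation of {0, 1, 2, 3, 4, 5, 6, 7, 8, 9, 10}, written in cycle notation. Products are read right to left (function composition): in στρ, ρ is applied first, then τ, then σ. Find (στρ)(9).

Apply the permutations in order: ρ(9) = 4, then τ(4) = 5, then σ(5) = 5. So (στρ)(9) = 5.

5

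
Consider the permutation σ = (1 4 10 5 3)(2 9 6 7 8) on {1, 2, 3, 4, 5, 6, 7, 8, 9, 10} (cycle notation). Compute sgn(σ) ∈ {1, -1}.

1

The cycle lengths are 5, 5.
A cycle is odd iff its length is even; σ has 0 even-length cycles, so sgn(σ) = (−1)^0 and σ is even.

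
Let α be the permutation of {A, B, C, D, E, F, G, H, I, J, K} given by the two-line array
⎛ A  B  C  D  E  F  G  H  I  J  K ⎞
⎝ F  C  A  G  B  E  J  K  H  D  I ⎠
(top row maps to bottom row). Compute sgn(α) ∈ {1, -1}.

In disjoint-cycle form the cycle lengths are 5, 3, 3.
A cycle is odd iff its length is even; α has 0 even-length cycles, so sgn(α) = (−1)^0 and α is even.

1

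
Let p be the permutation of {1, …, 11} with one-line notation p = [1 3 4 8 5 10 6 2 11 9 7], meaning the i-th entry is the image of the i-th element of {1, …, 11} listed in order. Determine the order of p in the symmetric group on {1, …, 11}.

Decomposing into disjoint cycles gives cycle lengths 5, 4, 1, 1.
The order is lcm(5, 4) = 20.

20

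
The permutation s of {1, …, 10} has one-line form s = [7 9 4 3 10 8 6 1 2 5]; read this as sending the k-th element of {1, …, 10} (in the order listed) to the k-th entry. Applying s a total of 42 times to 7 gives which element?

Tracing 7 → 6 → … returns to 7 after 4 steps, so 7 lies in a 4-cycle (1 7 6 8).
Powers repeat with period 4 on this cycle, and 42 mod 4 = 2, so s^42(7) = s^2(7).
Advancing 2 steps from 7: 7 → 6 → 8.

8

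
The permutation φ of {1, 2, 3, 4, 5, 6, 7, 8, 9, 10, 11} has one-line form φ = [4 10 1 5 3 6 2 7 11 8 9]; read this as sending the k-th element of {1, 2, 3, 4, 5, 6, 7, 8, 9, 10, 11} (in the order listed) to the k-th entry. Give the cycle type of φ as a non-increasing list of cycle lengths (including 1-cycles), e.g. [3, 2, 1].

[4, 4, 2, 1]

The disjoint cycles are (1, 4, 5, 3)(2, 10, 8, 7)(6)(9, 11), with lengths 4, 4, 2, 1 in non-increasing order.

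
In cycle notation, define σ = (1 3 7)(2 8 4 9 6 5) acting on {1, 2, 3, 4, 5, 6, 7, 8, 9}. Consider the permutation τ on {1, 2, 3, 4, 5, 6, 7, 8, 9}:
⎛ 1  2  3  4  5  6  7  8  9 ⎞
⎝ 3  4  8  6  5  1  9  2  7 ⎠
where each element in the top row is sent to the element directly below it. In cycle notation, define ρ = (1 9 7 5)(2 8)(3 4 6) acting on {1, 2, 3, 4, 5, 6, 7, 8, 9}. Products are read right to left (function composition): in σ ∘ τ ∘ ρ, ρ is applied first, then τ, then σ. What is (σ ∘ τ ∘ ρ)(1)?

Chase 1: ρ(1) = 9; τ(9) = 7; σ(7) = 1. Hence (σ ∘ τ ∘ ρ)(1) = 1.

1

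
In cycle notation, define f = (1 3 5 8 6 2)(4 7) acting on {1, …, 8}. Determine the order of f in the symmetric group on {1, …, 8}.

The cycle type of f is (6, 2).
Since disjoint cycles commute, ord(f) = lcm(6, 2) = 6.

6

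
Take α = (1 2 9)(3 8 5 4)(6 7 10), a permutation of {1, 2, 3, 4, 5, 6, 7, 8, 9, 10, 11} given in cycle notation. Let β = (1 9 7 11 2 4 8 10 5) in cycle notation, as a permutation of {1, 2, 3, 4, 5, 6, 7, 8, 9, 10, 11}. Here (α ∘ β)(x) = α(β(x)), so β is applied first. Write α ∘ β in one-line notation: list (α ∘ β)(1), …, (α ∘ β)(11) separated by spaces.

For each element, apply β then α: 1 → 9 → 1; 2 → 4 → 3; 3 → 3 → 8; 4 → 8 → 5; 5 → 1 → 2; 6 → 6 → 7; 7 → 11 → 11; 8 → 10 → 6; 9 → 7 → 10; 10 → 5 → 4; 11 → 2 → 9.
So α ∘ β in one-line form is 1 3 8 5 2 7 11 6 10 4 9.

1 3 8 5 2 7 11 6 10 4 9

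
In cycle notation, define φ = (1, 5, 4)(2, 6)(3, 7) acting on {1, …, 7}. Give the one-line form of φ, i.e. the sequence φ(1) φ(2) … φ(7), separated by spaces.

5 6 7 1 4 2 3

Each element maps to the next entry in its cycle (wrapping to the front): 1↦5, 2↦6, 3↦7, 4↦1, 5↦4, 6↦2, 7↦3.
Listing these in domain order gives 5 6 7 1 4 2 3.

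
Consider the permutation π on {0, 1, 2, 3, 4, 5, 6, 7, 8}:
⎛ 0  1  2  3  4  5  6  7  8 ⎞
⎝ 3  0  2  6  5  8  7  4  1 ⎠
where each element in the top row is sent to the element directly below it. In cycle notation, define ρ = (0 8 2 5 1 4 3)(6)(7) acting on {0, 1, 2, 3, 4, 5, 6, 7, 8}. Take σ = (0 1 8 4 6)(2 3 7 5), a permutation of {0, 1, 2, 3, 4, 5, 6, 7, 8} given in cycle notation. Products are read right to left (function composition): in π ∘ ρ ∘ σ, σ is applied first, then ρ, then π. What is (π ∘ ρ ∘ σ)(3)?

(π ∘ ρ ∘ σ)(3) = π(ρ(σ(3))). σ(3) = 7, then ρ(7) = 7, then π(7) = 4, so the result is 4.

4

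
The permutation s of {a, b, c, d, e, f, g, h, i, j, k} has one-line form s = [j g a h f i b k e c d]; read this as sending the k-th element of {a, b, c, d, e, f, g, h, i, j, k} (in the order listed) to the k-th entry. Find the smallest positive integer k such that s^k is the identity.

The disjoint-cycle form of s has cycle lengths 3, 3, 3, 2.
Since disjoint cycles commute, ord(s) = lcm(3, 3, 3, 2) = 6.

6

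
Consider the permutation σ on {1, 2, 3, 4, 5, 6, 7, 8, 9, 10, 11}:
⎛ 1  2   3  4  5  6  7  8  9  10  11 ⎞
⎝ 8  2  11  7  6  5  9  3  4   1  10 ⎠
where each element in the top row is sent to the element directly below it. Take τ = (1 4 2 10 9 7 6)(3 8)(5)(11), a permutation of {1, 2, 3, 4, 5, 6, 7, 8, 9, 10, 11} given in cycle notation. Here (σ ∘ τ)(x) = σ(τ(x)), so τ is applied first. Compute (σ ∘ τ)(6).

τ(6) = 1, then σ(1) = 8; composing gives (σ ∘ τ)(6) = 8.

8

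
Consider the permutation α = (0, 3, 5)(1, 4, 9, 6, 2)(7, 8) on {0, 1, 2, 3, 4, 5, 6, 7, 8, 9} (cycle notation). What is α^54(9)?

9 lies in the 5-cycle (1, 4, 9, 6, 2).
Since the cycle has length 5, α^54 acts on it the same as α^4 (54 mod 5 = 4).
Advancing 4 steps from 9: 9 → 6 → 2 → 1 → 4.

4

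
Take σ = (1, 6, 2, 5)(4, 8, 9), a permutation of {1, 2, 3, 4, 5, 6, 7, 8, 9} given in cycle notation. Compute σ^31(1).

5

1 lies in the 4-cycle (1, 6, 2, 5).
Since the cycle has length 4, σ^31 acts on it the same as σ^3 (31 mod 4 = 3).
Advancing 3 steps from 1: 1 → 6 → 2 → 5.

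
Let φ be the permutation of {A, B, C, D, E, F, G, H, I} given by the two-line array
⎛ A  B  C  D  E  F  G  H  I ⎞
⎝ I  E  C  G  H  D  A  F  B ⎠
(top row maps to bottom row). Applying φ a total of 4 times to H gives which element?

A

Tracing H → F → … returns to H after 8 steps, so H lies in an 8-cycle (A I B E H F D G).
Stepping 4 places around the cycle: H → F → D → G → A.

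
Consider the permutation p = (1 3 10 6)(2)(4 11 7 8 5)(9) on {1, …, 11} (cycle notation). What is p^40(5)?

5

5 lies in the 5-cycle (4 11 7 8 5).
Powers repeat with period 5 on this cycle, and 40 mod 5 = 0, so p^40(5) = p^0(5).
So p^40(5) = 5.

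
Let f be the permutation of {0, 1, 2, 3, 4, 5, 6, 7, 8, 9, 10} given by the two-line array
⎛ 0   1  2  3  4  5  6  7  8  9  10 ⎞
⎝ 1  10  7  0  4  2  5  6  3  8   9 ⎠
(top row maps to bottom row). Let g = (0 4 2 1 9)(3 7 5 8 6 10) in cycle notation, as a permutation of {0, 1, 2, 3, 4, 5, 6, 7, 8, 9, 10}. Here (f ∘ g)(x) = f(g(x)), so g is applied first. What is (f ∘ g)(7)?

First apply g: g(7) = 5, then f(5) = 2. Thus (f ∘ g)(7) = 2.

2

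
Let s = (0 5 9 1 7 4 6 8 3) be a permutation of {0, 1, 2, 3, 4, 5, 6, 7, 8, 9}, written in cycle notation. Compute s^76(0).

0 lies in the 9-cycle (0 5 9 1 7 4 6 8 3).
Powers repeat with period 9 on this cycle, and 76 mod 9 = 4, so s^76(0) = s^4(0).
Advancing 4 steps from 0: 0 → 5 → 9 → 1 → 7.

7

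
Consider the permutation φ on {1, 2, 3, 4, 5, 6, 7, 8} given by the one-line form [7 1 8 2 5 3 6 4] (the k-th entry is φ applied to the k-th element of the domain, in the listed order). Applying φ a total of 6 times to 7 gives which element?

1

Tracing 7 → 6 → … returns to 7 after 7 steps, so 7 lies in a 7-cycle (1, 7, 6, 3, 8, 4, 2).
Stepping 6 places around the cycle: 7 → 6 → 3 → 8 → 4 → 2 → 1.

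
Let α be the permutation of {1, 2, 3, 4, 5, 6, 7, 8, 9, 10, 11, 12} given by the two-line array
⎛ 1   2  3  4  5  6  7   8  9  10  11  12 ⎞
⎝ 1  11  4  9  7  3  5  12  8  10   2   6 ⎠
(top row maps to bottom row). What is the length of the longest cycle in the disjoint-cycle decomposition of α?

Decomposing into disjoint cycles gives (2, 11)(3, 4, 9, 8, 12, 6)(5, 7); the longest has length 6.

6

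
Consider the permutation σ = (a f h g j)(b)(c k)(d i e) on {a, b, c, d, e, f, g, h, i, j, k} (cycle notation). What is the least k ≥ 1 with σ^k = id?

The cycle type of σ is (5, 3, 2, 1).
The order of σ is the least common multiple of its cycle lengths: lcm(5, 3, 2) = 30.

30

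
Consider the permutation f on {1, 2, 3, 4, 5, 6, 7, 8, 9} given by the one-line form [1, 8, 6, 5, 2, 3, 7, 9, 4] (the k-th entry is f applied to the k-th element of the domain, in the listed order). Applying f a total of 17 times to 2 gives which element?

Tracing 2 → 8 → … returns to 2 after 5 steps, so 2 lies in a 5-cycle (2 8 9 4 5).
On a 5-cycle, f^5 is the identity, so f^17 = f^2 there (17 ≡ 2 mod 5).
Stepping 2 places around the cycle: 2 → 8 → 9.

9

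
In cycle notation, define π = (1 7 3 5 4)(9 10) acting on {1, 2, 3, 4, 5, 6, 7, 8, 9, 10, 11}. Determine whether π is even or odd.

The cycle lengths are 5, 2, 1, 1, 1, 1.
A cycle of length ℓ contributes ℓ−1 transpositions, so π is a product of 4 + 1 = 5 transpositions — odd.

odd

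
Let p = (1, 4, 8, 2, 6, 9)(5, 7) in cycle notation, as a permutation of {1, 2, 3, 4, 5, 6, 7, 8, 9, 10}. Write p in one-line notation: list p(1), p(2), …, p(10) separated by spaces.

Reading each image from the cycles: 1→4, 2→6, 3→3, 4→8, 5→7, 6→9, 7→5, 8→2, 9→1, 10→10.
So the one-line form is 4 6 3 8 7 9 5 2 1 10.

4 6 3 8 7 9 5 2 1 10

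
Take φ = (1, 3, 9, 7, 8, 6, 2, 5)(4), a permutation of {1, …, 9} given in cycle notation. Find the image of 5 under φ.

1

5 appears in (1, 3, 9, 7, 8, 6, 2, 5); the next entry (wrapping around) is 1.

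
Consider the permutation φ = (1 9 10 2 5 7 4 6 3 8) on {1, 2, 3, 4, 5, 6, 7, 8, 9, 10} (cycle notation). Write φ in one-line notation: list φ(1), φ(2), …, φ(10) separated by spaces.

9 5 8 6 7 3 4 1 10 2

Each element maps to the next entry in its cycle (wrapping to the front): 1→9, 2→5, 3→8, 4→6, 5→7, 6→3, 7→4, 8→1, 9→10, 10→2.
Listing these in domain order gives 9 5 8 6 7 3 4 1 10 2.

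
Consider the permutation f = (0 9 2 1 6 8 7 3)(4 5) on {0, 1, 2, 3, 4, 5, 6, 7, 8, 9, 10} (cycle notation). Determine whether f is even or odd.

The cycle lengths are 8, 2, 1.
A cycle is odd iff its length is even; f has 2 even-length cycles, so sgn(f) = (−1)^2 and f is even.

even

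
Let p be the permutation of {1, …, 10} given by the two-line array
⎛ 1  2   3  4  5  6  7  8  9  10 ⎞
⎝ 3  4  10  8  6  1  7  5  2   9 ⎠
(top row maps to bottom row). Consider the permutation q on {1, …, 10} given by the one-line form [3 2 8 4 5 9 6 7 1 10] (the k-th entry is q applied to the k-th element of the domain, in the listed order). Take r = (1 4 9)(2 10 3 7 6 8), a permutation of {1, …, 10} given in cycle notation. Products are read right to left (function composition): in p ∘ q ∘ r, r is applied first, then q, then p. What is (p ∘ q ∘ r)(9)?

Chase 9: r(9) = 1; q(1) = 3; p(3) = 10. Hence (p ∘ q ∘ r)(9) = 10.

10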